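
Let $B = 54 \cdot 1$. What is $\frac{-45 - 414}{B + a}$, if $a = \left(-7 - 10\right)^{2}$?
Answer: $- \frac{459}{343} \approx -1.3382$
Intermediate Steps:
$a = 289$ ($a = \left(-17\right)^{2} = 289$)
$B = 54$
$\frac{-45 - 414}{B + a} = \frac{-45 - 414}{54 + 289} = - \frac{459}{343}$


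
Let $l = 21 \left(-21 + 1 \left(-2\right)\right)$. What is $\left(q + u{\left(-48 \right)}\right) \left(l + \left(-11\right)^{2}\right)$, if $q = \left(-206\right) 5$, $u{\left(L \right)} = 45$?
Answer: $356570$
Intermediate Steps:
$l = -483$ ($l = 21 \left(-21 - 2\right) = 21 \left(-23\right) = -483$)
$q = -1030$
$\left(q + u{\left(-48 \right)}\right) \left(l + \left(-11\right)^{2}\right) = \left(-1030 + 45\right) \left(-483 + \left(-11\right)^{2}\right) = - 985 \left(-483 + 121\right) = \left(-985\right) \left(-362\right) = 356570$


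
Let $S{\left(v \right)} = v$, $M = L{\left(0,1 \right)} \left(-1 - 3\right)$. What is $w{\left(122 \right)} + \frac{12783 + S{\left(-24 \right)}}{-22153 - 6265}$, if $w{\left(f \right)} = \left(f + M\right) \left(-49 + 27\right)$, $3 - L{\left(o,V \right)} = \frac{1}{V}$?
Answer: $- \frac{71285103}{28418} \approx -2508.4$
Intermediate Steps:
$L{\left(o,V \right)} = 3 - \frac{1}{V}$
$M = -8$ ($M = \left(3 - 1^{-1}\right) \left(-1 - 3\right) = \left(3 - 1\right) \left(-4\right) = 2 \left(-4\right) = -8$)
$w{\left(f \right)} = 176 - 22 f$ ($w{\left(f \right)} = \left(f - 8\right) \left(-49 + 27\right) = \left(-8 + f\right) \left(-22\right) = 176 - 22 f$)
$w{\left(122 \right)} + \frac{12783 + S{\left(-24 \right)}}{-22153 - 6265} = \left(176 - 2684\right) + \frac{12783 - 24}{-22153 - 6265} = \left(176 - 2684\right) + \frac{12759}{-28418} = -2508 + 12759 \left(- \frac{1}{28418}\right) = -2508 - \frac{12759}{28418} = - \frac{71285103}{28418}$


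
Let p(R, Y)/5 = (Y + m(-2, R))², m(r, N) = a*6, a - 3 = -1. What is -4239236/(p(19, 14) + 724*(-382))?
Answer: 1059809/68297 ≈ 15.518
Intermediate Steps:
a = 2 (a = 3 - 1 = 2)
m(r, N) = 12 (m(r, N) = 2*6 = 12)
p(R, Y) = 5*(12 + Y)² (p(R, Y) = 5*(Y + 12)² = 5*(12 + Y)²)
-4239236/(p(19, 14) + 724*(-382)) = -4239236/(5*(12 + 14)² + 724*(-382)) = -4239236/(5*26² - 276568) = -4239236/(5*676 - 276568) = -4239236/(3380 - 276568) = -4239236/(-273188) = -4239236*(-1/273188) = 1059809/68297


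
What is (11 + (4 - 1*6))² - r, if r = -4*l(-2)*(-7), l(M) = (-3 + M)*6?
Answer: 921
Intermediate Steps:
l(M) = -18 + 6*M
r = -840 (r = -4*(-18 + 6*(-2))*(-7) = -4*(-18 - 12)*(-7) = -4*(-30)*(-7) = 120*(-7) = -840)
(11 + (4 - 1*6))² - r = (11 + (4 - 1*6))² - 1*(-840) = (11 + (4 - 6))² + 840 = (11 - 2)² + 840 = 9² + 840 = 81 + 840 = 921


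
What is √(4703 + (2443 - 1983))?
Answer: √5163 ≈ 71.854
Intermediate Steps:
√(4703 + (2443 - 1983)) = √(4703 + 460) = √5163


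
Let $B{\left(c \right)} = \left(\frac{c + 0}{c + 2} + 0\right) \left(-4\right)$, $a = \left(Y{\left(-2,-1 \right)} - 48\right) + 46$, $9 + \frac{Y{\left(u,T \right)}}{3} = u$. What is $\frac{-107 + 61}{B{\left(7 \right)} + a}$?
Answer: $\frac{414}{343} \approx 1.207$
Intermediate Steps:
$Y{\left(u,T \right)} = -27 + 3 u$
$a = -35$ ($a = \left(\left(-27 + 3 \left(-2\right)\right) - 48\right) + 46 = \left(\left(-27 - 6\right) - 48\right) + 46 = \left(-33 - 48\right) + 46 = -81 + 46 = -35$)
$B{\left(c \right)} = - \frac{4 c}{2 + c}$ ($B{\left(c \right)} = \left(\frac{c}{2 + c} + 0\right) \left(-4\right) = \frac{c}{2 + c} \left(-4\right) = - \frac{4 c}{2 + c}$)
$\frac{-107 + 61}{B{\left(7 \right)} + a} = \frac{-107 + 61}{\left(-4\right) 7 \frac{1}{2 + 7} - 35} = \frac{1}{\left(-4\right) 7 \cdot \frac{1}{9} - 35} \left(-46\right) = \frac{1}{- \frac{28}{9} - 35} \left(-46\right) = \frac{1}{- \frac{343}{9}} \left(-46\right) = \left(- \frac{9}{343}\right) \left(-46\right) = \frac{414}{343}$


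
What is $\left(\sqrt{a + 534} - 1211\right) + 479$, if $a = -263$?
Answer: $-732 + \sqrt{271} \approx -715.54$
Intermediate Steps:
$\left(\sqrt{a + 534} - 1211\right) + 479 = \left(\sqrt{-263 + 534} - 1211\right) + 479 = \left(\sqrt{271} - 1211\right) + 479 = \left(-1211 + \sqrt{271}\right) + 479 = -732 + \sqrt{271}$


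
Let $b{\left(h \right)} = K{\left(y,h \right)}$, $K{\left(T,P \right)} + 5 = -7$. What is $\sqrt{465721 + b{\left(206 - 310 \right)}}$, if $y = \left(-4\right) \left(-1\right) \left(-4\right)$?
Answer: $\sqrt{465709} \approx 682.43$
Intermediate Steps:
$y = -16$ ($y = 4 \left(-4\right) = -16$)
$K{\left(T,P \right)} = -12$ ($K{\left(T,P \right)} = -5 - 7 = -12$)
$b{\left(h \right)} = -12$
$\sqrt{465721 + b{\left(206 - 310 \right)}} = \sqrt{465721 - 12} = \sqrt{465709}$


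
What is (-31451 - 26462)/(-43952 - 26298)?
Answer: 57913/70250 ≈ 0.82438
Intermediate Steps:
(-31451 - 26462)/(-43952 - 26298) = -57913/(-70250) = -57913*(-1/70250) = 57913/70250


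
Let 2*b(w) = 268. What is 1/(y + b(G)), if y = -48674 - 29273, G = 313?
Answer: -1/77813 ≈ -1.2851e-5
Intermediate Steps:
b(w) = 134 (b(w) = (1/2)*268 = 134)
y = -77947
1/(y + b(G)) = 1/(-77947 + 134) = 1/(-77813) = -1/77813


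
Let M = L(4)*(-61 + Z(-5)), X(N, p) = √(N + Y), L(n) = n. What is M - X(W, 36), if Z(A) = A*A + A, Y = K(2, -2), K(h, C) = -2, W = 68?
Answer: -164 - √66 ≈ -172.12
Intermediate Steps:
Y = -2
Z(A) = A + A² (Z(A) = A² + A = A + A²)
X(N, p) = √(-2 + N) (X(N, p) = √(N - 2) = √(-2 + N))
M = -164 (M = 4*(-61 - 5*(1 - 5)) = 4*(-61 - 5*(-4)) = 4*(-61 + 20) = 4*(-41) = -164)
M - X(W, 36) = -164 - √(-2 + 68) = -164 - √66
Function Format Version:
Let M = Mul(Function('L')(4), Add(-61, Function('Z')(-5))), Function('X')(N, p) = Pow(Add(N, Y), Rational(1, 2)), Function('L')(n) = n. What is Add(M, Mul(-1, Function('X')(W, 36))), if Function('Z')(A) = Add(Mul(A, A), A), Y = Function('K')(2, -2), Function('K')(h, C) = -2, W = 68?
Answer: Add(-164, Mul(-1, Pow(66, Rational(1, 2)))) ≈ -172.12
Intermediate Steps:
Y = -2
Function('Z')(A) = Add(A, Pow(A, 2)) (Function('Z')(A) = Add(Pow(A, 2), A) = Add(A, Pow(A, 2)))
Function('X')(N, p) = Pow(Add(-2, N), Rational(1, 2)) (Function('X')(N, p) = Pow(Add(N, -2), Rational(1, 2)) = Pow(Add(-2, N), Rational(1, 2)))
M = -164 (M = Mul(4, Add(-61, Mul(-5, Add(1, -5)))) = Mul(4, Add(-61, Mul(-5, -4))) = Mul(4, Add(-61, 20)) = Mul(4, -41) = -164)
Add(M, Mul(-1, Function('X')(W, 36))) = Add(-164, Mul(-1, Pow(Add(-2, 68), Rational(1, 2)))) = Add(-164, Mul(-1, Pow(66, Rational(1, 2))))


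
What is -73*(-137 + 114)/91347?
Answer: 1679/91347 ≈ 0.018380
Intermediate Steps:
-73*(-137 + 114)/91347 = -73*(-23)*(1/91347) = 1679*(1/91347) = 1679/91347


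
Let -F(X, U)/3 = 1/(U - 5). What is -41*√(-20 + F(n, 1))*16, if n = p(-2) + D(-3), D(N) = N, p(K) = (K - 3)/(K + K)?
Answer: -328*I*√77 ≈ -2878.2*I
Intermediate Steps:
p(K) = (-3 + K)/(2*K) (p(K) = (-3 + K)/((2*K)) = (-3 + K)*(1/(2*K)) = (-3 + K)/(2*K))
n = -7/4 (n = (½)*(-3 - 2)/(-2) - 3 = (½)*(-½)*(-5) - 3 = 5/4 - 3 = -7/4 ≈ -1.7500)
F(X, U) = -3/(-5 + U) (F(X, U) = -3/(U - 5) = -3/(-5 + U))
-41*√(-20 + F(n, 1))*16 = -41*√(-20 - 3/(-5 + 1))*16 = -41*√(-20 - 3/(-4))*16 = -41*√(-20 - 3*(-¼))*16 = -41*√(-20 + ¾)*16 = -41*I*√77/2*16 = -328*I*√77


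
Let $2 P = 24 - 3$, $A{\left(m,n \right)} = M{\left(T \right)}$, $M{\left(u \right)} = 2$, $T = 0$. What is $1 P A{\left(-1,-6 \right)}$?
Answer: $21$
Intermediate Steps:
$A{\left(m,n \right)} = 2$
$P = \frac{21}{2}$ ($P = \frac{24 - 3}{2} = \frac{1}{2} \cdot 21 = \frac{21}{2} \approx 10.5$)
$1 P A{\left(-1,-6 \right)} = 1 \cdot \frac{21}{2} \cdot 2 = \frac{21}{2} \cdot 2 = 21$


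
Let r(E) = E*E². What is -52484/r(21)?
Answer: -52484/9261 ≈ -5.6672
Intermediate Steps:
r(E) = E³
-52484/r(21) = -52484/(21³) = -52484/9261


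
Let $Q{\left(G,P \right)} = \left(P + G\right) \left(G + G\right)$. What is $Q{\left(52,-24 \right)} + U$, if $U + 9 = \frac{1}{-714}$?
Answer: $\frac{2072741}{714} \approx 2903.0$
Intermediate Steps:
$Q{\left(G,P \right)} = 2 G \left(G + P\right)$ ($Q{\left(G,P \right)} = \left(G + P\right) 2 G = 2 G \left(G + P\right)$)
$U = - \frac{6427}{714}$ ($U = -9 + \frac{1}{-714} = -9 - \frac{1}{714} = - \frac{6427}{714} \approx -9.0014$)
$Q{\left(52,-24 \right)} + U = 2 \cdot 52 \left(52 - 24\right) - \frac{6427}{714} = 2 \cdot 52 \cdot 28 - \frac{6427}{714} = 2912 - \frac{6427}{714} = \frac{2072741}{714}$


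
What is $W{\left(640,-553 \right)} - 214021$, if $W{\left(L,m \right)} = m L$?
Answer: $-567941$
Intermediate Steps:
$W{\left(L,m \right)} = L m$
$W{\left(640,-553 \right)} - 214021 = 640 \left(-553\right) - 214021 = -353920 - 214021 = -567941$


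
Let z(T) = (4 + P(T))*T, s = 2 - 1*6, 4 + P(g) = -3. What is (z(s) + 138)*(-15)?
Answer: -2250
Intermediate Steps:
P(g) = -7 (P(g) = -4 - 3 = -7)
s = -4 (s = 2 - 6 = -4)
z(T) = -3*T (z(T) = (4 - 7)*T = -3*T)
(z(s) + 138)*(-15) = (-3*(-4) + 138)*(-15) = (12 + 138)*(-15) = 150*(-15) = -2250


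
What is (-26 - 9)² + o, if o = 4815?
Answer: 6040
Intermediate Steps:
(-26 - 9)² + o = (-26 - 9)² + 4815 = (-35)² + 4815 = 1225 + 4815 = 6040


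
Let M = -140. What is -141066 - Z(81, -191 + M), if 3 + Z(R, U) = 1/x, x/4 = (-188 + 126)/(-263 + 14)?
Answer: -34983873/248 ≈ -1.4106e+5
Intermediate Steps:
x = 248/249 (x = 4*((-188 + 126)/(-263 + 14)) = 4*(-62/(-249)) = 4*(-62*(-1/249)) = 4*(62/249) = 248/249 ≈ 0.99598)
Z(R, U) = -495/248 (Z(R, U) = -3 + 1/(248/249) = -3 + 249/248 = -495/248)
-141066 - Z(81, -191 + M) = -141066 - 1*(-495/248) = -141066 + 495/248 = -34983873/248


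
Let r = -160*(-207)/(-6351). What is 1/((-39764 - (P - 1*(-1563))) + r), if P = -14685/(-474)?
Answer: -334486/13835409957 ≈ -2.4176e-5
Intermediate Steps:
P = 4895/158 (P = -14685*(-1/474) = 4895/158 ≈ 30.981)
r = -11040/2117 (r = 33120*(-1/6351) = -11040/2117 ≈ -5.2149)
1/((-39764 - (P - 1*(-1563))) + r) = 1/((-39764 - (4895/158 - 1*(-1563))) - 11040/2117) = 1/((-39764 - (4895/158 + 1563)) - 11040/2117) = 1/((-39764 - 1*251849/158) - 11040/2117) = 1/((-39764 - 251849/158) - 11040/2117) = 1/(-6534561/158 - 11040/2117) = 1/(-13835409957/334486) = -334486/13835409957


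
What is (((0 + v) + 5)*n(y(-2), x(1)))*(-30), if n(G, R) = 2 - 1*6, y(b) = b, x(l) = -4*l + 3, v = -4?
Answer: 120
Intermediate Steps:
x(l) = 3 - 4*l
n(G, R) = -4 (n(G, R) = 2 - 6 = -4)
(((0 + v) + 5)*n(y(-2), x(1)))*(-30) = (((0 - 4) + 5)*(-4))*(-30) = ((-4 + 5)*(-4))*(-30) = (1*(-4))*(-30) = -4*(-30) = 120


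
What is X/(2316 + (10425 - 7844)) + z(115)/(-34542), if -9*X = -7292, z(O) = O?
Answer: 27423541/169152174 ≈ 0.16212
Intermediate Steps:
X = 7292/9 (X = -⅑*(-7292) = 7292/9 ≈ 810.22)
X/(2316 + (10425 - 7844)) + z(115)/(-34542) = 7292/(9*(2316 + (10425 - 7844))) + 115/(-34542) = 7292/(9*(2316 + 2581)) + 115*(-1/34542) = (7292/9)/4897 - 115/34542 = (7292/9)*(1/4897) - 115/34542 = 7292/44073 - 115/34542 = 27423541/169152174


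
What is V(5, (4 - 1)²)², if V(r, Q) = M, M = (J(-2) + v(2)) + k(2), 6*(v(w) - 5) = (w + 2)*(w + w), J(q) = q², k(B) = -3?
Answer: 676/9 ≈ 75.111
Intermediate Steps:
v(w) = 5 + w*(2 + w)/3 (v(w) = 5 + ((w + 2)*(w + w))/6 = 5 + ((2 + w)*(2*w))/6 = 5 + (2*w*(2 + w))/6 = 5 + w*(2 + w)/3)
M = 26/3 (M = ((-2)² + (5 + (⅓)*2² + (⅔)*2)) - 3 = (4 + (5 + (⅓)*4 + 4/3)) - 3 = (4 + (5 + 4/3 + 4/3)) - 3 = (4 + 23/3) - 3 = 35/3 - 3 = 26/3 ≈ 8.6667)
V(r, Q) = 26/3
V(5, (4 - 1)²)² = (26/3)² = 676/9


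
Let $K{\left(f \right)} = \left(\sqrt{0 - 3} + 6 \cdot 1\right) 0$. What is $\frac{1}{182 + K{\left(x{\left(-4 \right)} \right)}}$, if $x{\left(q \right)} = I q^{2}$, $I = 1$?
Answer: $\frac{1}{182} \approx 0.0054945$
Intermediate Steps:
$x{\left(q \right)} = q^{2}$ ($x{\left(q \right)} = 1 q^{2} = q^{2}$)
$K{\left(f \right)} = 0$ ($K{\left(f \right)} = \left(\sqrt{-3} + 6\right) 0 = \left(i \sqrt{3} + 6\right) 0 = \left(6 + i \sqrt{3}\right) 0 = 0$)
$\frac{1}{182 + K{\left(x{\left(-4 \right)} \right)}} = \frac{1}{182 + 0} = \frac{1}{182}$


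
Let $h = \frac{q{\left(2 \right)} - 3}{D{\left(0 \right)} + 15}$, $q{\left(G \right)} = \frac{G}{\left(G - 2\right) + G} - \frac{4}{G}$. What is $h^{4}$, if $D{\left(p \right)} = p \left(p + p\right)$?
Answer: $\frac{256}{50625} \approx 0.0050568$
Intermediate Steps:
$D{\left(p \right)} = 2 p^{2}$ ($D{\left(p \right)} = p 2 p = 2 p^{2}$)
$q{\left(G \right)} = - \frac{4}{G} + \frac{G}{-2 + 2 G}$ ($q{\left(G \right)} = \frac{G}{\left(-2 + G\right) + G} - \frac{4}{G} = \frac{G}{-2 + 2 G} - \frac{4}{G} = - \frac{4}{G} + \frac{G}{-2 + 2 G}$)
$h = - \frac{4}{15}$ ($h = \frac{\frac{8 + 2^{2} - 16}{2 \cdot 2 \left(-1 + 2\right)} - 3}{2 \cdot 0^{2} + 15} = \frac{\frac{1}{2} \cdot \frac{1}{2} \cdot 1^{-1} \left(8 + 4 - 16\right) - 3}{2 \cdot 0 + 15} = \frac{\frac{1}{2} \cdot \frac{1}{2} \cdot 1 \left(-4\right) - 3}{0 + 15} = \frac{-1 - 3}{15} = \left(-4\right) \frac{1}{15} = - \frac{4}{15} \approx -0.26667$)
$h^{4} = \left(- \frac{4}{15}\right)^{4} = \frac{256}{50625}$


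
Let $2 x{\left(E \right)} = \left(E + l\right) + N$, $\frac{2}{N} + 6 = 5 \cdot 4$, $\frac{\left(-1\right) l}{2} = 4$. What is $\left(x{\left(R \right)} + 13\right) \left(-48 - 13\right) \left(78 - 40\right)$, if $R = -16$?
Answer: $- \frac{17385}{7} \approx -2483.6$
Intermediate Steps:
$l = -8$ ($l = \left(-2\right) 4 = -8$)
$N = \frac{1}{7}$ ($N = \frac{2}{-6 + 5 \cdot 4} = \frac{2}{-6 + 20} = \frac{2}{14} = 2 \cdot \frac{1}{14} = \frac{1}{7} \approx 0.14286$)
$x{\left(E \right)} = - \frac{55}{14} + \frac{E}{2}$ ($x{\left(E \right)} = \frac{\left(E - 8\right) + \frac{1}{7}}{2} = \frac{\left(-8 + E\right) + \frac{1}{7}}{2} = \frac{- \frac{55}{7} + E}{2} = - \frac{55}{14} + \frac{E}{2}$)
$\left(x{\left(R \right)} + 13\right) \left(-48 - 13\right) \left(78 - 40\right) = \left(\left(- \frac{55}{14} + \frac{1}{2} \left(-16\right)\right) + 13\right) \left(-48 - 13\right) \left(78 - 40\right) = \left(\left(- \frac{55}{14} - 8\right) + 13\right) \left(\left(-61\right) 38\right) = \left(- \frac{167}{14} + 13\right) \left(-2318\right) = \frac{15}{14} \left(-2318\right) = - \frac{17385}{7}$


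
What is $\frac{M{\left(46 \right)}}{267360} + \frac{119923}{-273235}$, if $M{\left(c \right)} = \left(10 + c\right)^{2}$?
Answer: $- \frac{195035927}{456575685} \approx -0.42717$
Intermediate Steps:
$\frac{M{\left(46 \right)}}{267360} + \frac{119923}{-273235} = \frac{\left(10 + 46\right)^{2}}{267360} + \frac{119923}{-273235} = 56^{2} \cdot \frac{1}{267360} + 119923 \left(- \frac{1}{273235}\right) = 3136 \cdot \frac{1}{267360} - \frac{119923}{273235} = \frac{98}{8355} - \frac{119923}{273235} = - \frac{195035927}{456575685}$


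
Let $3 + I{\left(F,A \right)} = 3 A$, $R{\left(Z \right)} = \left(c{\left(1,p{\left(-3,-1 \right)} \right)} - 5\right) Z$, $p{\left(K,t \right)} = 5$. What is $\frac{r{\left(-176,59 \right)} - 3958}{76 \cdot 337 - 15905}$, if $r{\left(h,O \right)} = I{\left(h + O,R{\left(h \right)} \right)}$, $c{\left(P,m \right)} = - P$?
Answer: $- \frac{793}{9707} \approx -0.081694$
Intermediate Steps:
$R{\left(Z \right)} = - 6 Z$ ($R{\left(Z \right)} = \left(\left(-1\right) 1 - 5\right) Z = \left(-1 - 5\right) Z = - 6 Z$)
$I{\left(F,A \right)} = -3 + 3 A$
$r{\left(h,O \right)} = -3 - 18 h$ ($r{\left(h,O \right)} = -3 + 3 \left(- 6 h\right) = -3 - 18 h$)
$\frac{r{\left(-176,59 \right)} - 3958}{76 \cdot 337 - 15905} = \frac{\left(-3 - -3168\right) - 3958}{76 \cdot 337 - 15905} = \frac{\left(-3 + 3168\right) - 3958}{25612 - 15905} = \frac{3165 - 3958}{9707} = \left(-793\right) \frac{1}{9707} = - \frac{793}{9707}$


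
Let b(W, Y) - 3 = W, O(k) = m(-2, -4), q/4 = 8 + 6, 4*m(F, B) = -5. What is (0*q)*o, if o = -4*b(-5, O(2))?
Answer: 0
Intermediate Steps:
m(F, B) = -5/4 (m(F, B) = (¼)*(-5) = -5/4)
q = 56 (q = 4*(8 + 6) = 4*14 = 56)
O(k) = -5/4
b(W, Y) = 3 + W
o = 8 (o = -4*(3 - 5) = -4*(-2) = 8)
(0*q)*o = (0*56)*8 = 0*8 = 0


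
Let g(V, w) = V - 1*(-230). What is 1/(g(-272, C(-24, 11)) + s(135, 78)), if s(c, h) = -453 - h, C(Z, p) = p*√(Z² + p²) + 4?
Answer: -1/573 ≈ -0.0017452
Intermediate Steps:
C(Z, p) = 4 + p*√(Z² + p²)
g(V, w) = 230 + V (g(V, w) = V + 230 = 230 + V)
1/(g(-272, C(-24, 11)) + s(135, 78)) = 1/((230 - 272) + (-453 - 1*78)) = 1/(-42 + (-453 - 78)) = 1/(-42 - 531) = 1/(-573) = -1/573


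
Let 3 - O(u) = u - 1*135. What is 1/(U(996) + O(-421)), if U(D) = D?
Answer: 1/1555 ≈ 0.00064309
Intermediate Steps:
O(u) = 138 - u (O(u) = 3 - (u - 1*135) = 3 - (u - 135) = 3 - (-135 + u) = 3 + (135 - u) = 138 - u)
1/(U(996) + O(-421)) = 1/(996 + (138 - 1*(-421))) = 1/(996 + (138 + 421)) = 1/(996 + 559) = 1/1555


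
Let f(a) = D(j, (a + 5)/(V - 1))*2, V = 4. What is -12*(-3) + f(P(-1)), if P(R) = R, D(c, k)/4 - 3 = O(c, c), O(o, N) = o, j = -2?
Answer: 44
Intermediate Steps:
D(c, k) = 12 + 4*c
f(a) = 8 (f(a) = (12 + 4*(-2))*2 = (12 - 8)*2 = 4*2 = 8)
-12*(-3) + f(P(-1)) = -12*(-3) + 8 = 36 + 8 = 44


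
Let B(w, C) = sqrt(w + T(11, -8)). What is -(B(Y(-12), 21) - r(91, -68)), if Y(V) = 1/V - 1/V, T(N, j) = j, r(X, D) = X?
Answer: 91 - 2*I*sqrt(2) ≈ 91.0 - 2.8284*I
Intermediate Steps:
Y(V) = 0 (Y(V) = 1/V - 1/V = 0)
B(w, C) = sqrt(-8 + w) (B(w, C) = sqrt(w - 8) = sqrt(-8 + w))
-(B(Y(-12), 21) - r(91, -68)) = -(sqrt(-8 + 0) - 1*91) = -(sqrt(-8) - 91) = -(2*I*sqrt(2) - 91) = -(-91 + 2*I*sqrt(2)) = 91 - 2*I*sqrt(2)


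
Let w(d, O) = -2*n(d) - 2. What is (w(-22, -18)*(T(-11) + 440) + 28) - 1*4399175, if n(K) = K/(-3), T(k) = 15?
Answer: -13220191/3 ≈ -4.4067e+6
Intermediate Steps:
n(K) = -K/3 (n(K) = K*(-⅓) = -K/3)
w(d, O) = -2 + 2*d/3 (w(d, O) = -(-2)*d/3 - 2 = 2*d/3 - 2 = -2 + 2*d/3)
(w(-22, -18)*(T(-11) + 440) + 28) - 1*4399175 = ((-2 + (⅔)*(-22))*(15 + 440) + 28) - 1*4399175 = ((-2 - 44/3)*455 + 28) - 4399175 = (-50/3*455 + 28) - 4399175 = (-22750/3 + 28) - 4399175 = -22666/3 - 4399175 = -13220191/3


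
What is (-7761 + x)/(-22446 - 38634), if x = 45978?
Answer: -12739/20360 ≈ -0.62569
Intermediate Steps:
(-7761 + x)/(-22446 - 38634) = (-7761 + 45978)/(-22446 - 38634) = 38217/(-61080) = 38217*(-1/61080) = -12739/20360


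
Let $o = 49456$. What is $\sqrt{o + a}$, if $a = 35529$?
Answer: $\sqrt{84985} \approx 291.52$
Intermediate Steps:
$\sqrt{o + a} = \sqrt{49456 + 35529} = \sqrt{84985}$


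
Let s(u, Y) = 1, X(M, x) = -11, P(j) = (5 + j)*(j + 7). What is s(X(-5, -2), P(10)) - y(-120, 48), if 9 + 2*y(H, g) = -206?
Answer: 217/2 ≈ 108.50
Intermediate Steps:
P(j) = (5 + j)*(7 + j)
y(H, g) = -215/2 (y(H, g) = -9/2 + (1/2)*(-206) = -9/2 - 103 = -215/2)
s(X(-5, -2), P(10)) - y(-120, 48) = 1 - 1*(-215/2) = 1 + 215/2 = 217/2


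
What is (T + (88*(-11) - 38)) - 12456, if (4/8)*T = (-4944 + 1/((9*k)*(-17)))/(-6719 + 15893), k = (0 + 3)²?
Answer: -7730620457/574209 ≈ -13463.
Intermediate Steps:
k = 9 (k = 3² = 9)
T = -618899/574209 (T = 2*((-4944 + 1/((9*9)*(-17)))/(-6719 + 15893)) = 2*((-4944 + 1/(81*(-17)))/9174) = 2*((-4944 + 1/(-1377))*(1/9174)) = 2*((-4944 - 1/1377)*(1/9174)) = 2*(-6807889/1377*1/9174) = 2*(-618899/1148418) = -618899/574209 ≈ -1.0778)
(T + (88*(-11) - 38)) - 12456 = (-618899/574209 + (88*(-11) - 38)) - 12456 = (-618899/574209 + (-968 - 38)) - 12456 = (-618899/574209 - 1006) - 12456 = -578273153/574209 - 12456 = -7730620457/574209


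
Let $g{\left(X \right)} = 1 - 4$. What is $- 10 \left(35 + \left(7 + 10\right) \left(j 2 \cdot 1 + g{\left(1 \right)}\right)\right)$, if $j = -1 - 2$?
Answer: $1180$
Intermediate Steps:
$j = -3$ ($j = -1 - 2 = -3$)
$g{\left(X \right)} = -3$
$- 10 \left(35 + \left(7 + 10\right) \left(j 2 \cdot 1 + g{\left(1 \right)}\right)\right) = - 10 \left(35 + \left(7 + 10\right) \left(\left(-3\right) 2 \cdot 1 - 3\right)\right) = - 10 \left(35 + 17 \left(\left(-6\right) 1 - 3\right)\right) = - 10 \left(35 + 17 \left(-6 - 3\right)\right) = - 10 \left(35 + 17 \left(-9\right)\right) = - 10 \left(35 - 153\right) = \left(-10\right) \left(-118\right) = 1180$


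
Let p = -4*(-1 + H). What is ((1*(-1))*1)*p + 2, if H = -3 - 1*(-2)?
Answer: -6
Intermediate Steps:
H = -1 (H = -3 + 2 = -1)
p = 8 (p = -4*(-1 - 1) = -4*(-2) = 8)
((1*(-1))*1)*p + 2 = ((1*(-1))*1)*8 + 2 = -1*1*8 + 2 = -1*8 + 2 = -8 + 2 = -6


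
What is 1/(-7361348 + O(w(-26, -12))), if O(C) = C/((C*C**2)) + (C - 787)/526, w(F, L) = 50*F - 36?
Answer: -469427648/3455622172416345 ≈ -1.3584e-7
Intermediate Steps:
w(F, L) = -36 + 50*F
O(C) = -787/526 + C**(-2) + C/526 (O(C) = C/(C**3) + (-787 + C)*(1/526) = C/C**3 + (-787/526 + C/526) = C**(-2) + (-787/526 + C/526) = -787/526 + C**(-2) + C/526)
1/(-7361348 + O(w(-26, -12))) = 1/(-7361348 + (-787/526 + (-36 + 50*(-26))**(-2) + (-36 + 50*(-26))/526)) = 1/(-7361348 + (-787/526 + (-36 - 1300)**(-2) + (-36 - 1300)/526)) = 1/(-7361348 + (-787/526 + (-1336)**(-2) + (1/526)*(-1336))) = 1/(-7361348 + (-787/526 + 1/1784896 - 668/263)) = 1/(-7361348 - 1894666841/469427648) = 1/(-3455622172416345/469427648) = -469427648/3455622172416345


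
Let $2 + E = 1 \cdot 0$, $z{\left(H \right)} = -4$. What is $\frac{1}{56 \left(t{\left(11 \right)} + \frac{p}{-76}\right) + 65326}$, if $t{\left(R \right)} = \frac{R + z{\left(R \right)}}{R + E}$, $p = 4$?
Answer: $\frac{171}{11177690} \approx 1.5298 \cdot 10^{-5}$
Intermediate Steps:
$E = -2$ ($E = -2 + 1 \cdot 0 = -2 + 0 = -2$)
$t{\left(R \right)} = \frac{-4 + R}{-2 + R}$ ($t{\left(R \right)} = \frac{R - 4}{R - 2} = \frac{-4 + R}{-2 + R}$)
$\frac{1}{56 \left(t{\left(11 \right)} + \frac{p}{-76}\right) + 65326} = \frac{1}{56 \left(\frac{-4 + 11}{-2 + 11} + \frac{4}{-76}\right) + 65326} = \frac{1}{56 \left(\frac{1}{9} \cdot 7 + 4 \left(- \frac{1}{76}\right)\right) + 65326} = \frac{1}{56 \left(\frac{1}{9} \cdot 7 - \frac{1}{19}\right) + 65326} = \frac{1}{56 \left(\frac{7}{9} - \frac{1}{19}\right) + 65326} = \frac{1}{56 \cdot \frac{124}{171} + 65326} = \frac{1}{\frac{6944}{171} + 65326} = \frac{1}{\frac{11177690}{171}} = \frac{171}{11177690}$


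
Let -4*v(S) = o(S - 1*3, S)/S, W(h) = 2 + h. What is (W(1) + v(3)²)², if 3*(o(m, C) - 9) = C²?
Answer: 16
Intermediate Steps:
o(m, C) = 9 + C²/3
v(S) = -(9 + S²/3)/(4*S)
(W(1) + v(3)²)² = ((2 + 1) + ((1/12)*(-27 - 1*3²)/3)²)² = (3 + ((1/12)*(⅓)*(-27 - 1*9))²)² = (3 + ((1/12)*(⅓)*(-27 - 9))²)² = (3 + ((1/12)*(⅓)*(-36))²)² = (3 + (-1)²)² = (3 + 1)² = 4² = 16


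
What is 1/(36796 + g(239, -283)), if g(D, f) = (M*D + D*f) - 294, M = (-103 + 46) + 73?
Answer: -1/27311 ≈ -3.6615e-5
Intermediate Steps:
M = 16 (M = -57 + 73 = 16)
g(D, f) = -294 + 16*D + D*f (g(D, f) = (16*D + D*f) - 294 = -294 + 16*D + D*f)
1/(36796 + g(239, -283)) = 1/(36796 + (-294 + 16*239 + 239*(-283))) = 1/(36796 + (-294 + 3824 - 67637)) = 1/(36796 - 64107) = 1/(-27311) = -1/27311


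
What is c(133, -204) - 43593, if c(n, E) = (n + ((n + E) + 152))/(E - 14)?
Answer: -4751744/109 ≈ -43594.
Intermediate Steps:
c(n, E) = (152 + E + 2*n)/(-14 + E) (c(n, E) = (n + ((E + n) + 152))/(-14 + E) = (n + (152 + E + n))/(-14 + E) = (152 + E + 2*n)/(-14 + E))
c(133, -204) - 43593 = (152 - 204 + 2*133)/(-14 - 204) - 43593 = (152 - 204 + 266)/(-218) - 43593 = -1/218*214 - 43593 = -107/109 - 43593 = -4751744/109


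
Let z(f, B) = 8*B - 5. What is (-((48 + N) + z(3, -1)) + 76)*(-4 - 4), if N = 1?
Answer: -320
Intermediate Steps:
z(f, B) = -5 + 8*B
(-((48 + N) + z(3, -1)) + 76)*(-4 - 4) = (-((48 + 1) + (-5 + 8*(-1))) + 76)*(-4 - 4) = (-(49 + (-5 - 8)) + 76)*(-8) = (-(49 - 13) + 76)*(-8) = (-1*36 + 76)*(-8) = (-36 + 76)*(-8) = 40*(-8) = -320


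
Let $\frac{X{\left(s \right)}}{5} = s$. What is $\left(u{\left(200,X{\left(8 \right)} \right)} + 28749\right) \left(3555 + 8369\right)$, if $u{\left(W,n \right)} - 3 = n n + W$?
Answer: $364302048$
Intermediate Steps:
$X{\left(s \right)} = 5 s$
$u{\left(W,n \right)} = 3 + W + n^{2}$ ($u{\left(W,n \right)} = 3 + \left(n n + W\right) = 3 + \left(n^{2} + W\right) = 3 + \left(W + n^{2}\right) = 3 + W + n^{2}$)
$\left(u{\left(200,X{\left(8 \right)} \right)} + 28749\right) \left(3555 + 8369\right) = \left(\left(3 + 200 + \left(5 \cdot 8\right)^{2}\right) + 28749\right) \left(3555 + 8369\right) = \left(\left(3 + 200 + 40^{2}\right) + 28749\right) 11924 = \left(\left(3 + 200 + 1600\right) + 28749\right) 11924 = \left(1803 + 28749\right) 11924 = 30552 \cdot 11924 = 364302048$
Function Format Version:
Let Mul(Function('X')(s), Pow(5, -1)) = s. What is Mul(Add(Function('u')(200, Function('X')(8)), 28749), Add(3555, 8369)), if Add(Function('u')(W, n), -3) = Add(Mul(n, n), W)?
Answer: 364302048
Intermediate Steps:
Function('X')(s) = Mul(5, s)
Function('u')(W, n) = Add(3, W, Pow(n, 2)) (Function('u')(W, n) = Add(3, Add(Mul(n, n), W)) = Add(3, Add(Pow(n, 2), W)) = Add(3, Add(W, Pow(n, 2))) = Add(3, W, Pow(n, 2)))
Mul(Add(Function('u')(200, Function('X')(8)), 28749), Add(3555, 8369)) = Mul(Add(Add(3, 200, Pow(Mul(5, 8), 2)), 28749), Add(3555, 8369)) = Mul(Add(Add(3, 200, Pow(40, 2)), 28749), 11924) = Mul(Add(Add(3, 200, 1600), 28749), 11924) = Mul(Add(1803, 28749), 11924) = Mul(30552, 11924) = 364302048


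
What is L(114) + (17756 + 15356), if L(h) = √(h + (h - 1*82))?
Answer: 33112 + √146 ≈ 33124.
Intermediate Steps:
L(h) = √(-82 + 2*h) (L(h) = √(h + (h - 82)) = √(h + (-82 + h)) = √(-82 + 2*h))
L(114) + (17756 + 15356) = √(-82 + 2*114) + (17756 + 15356) = √(-82 + 228) + 33112 = √146 + 33112 = 33112 + √146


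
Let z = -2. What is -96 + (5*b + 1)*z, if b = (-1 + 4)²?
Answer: -188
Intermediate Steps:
b = 9 (b = 3² = 9)
-96 + (5*b + 1)*z = -96 + (5*9 + 1)*(-2) = -96 + (45 + 1)*(-2) = -96 + 46*(-2) = -96 - 92 = -188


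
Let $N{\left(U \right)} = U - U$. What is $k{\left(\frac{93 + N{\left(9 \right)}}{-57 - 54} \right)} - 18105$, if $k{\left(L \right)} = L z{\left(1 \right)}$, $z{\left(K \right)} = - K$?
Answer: $- \frac{669854}{37} \approx -18104.0$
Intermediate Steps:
$N{\left(U \right)} = 0$
$k{\left(L \right)} = - L$ ($k{\left(L \right)} = L \left(\left(-1\right) 1\right) = L \left(-1\right) = - L$)
$k{\left(\frac{93 + N{\left(9 \right)}}{-57 - 54} \right)} - 18105 = - \frac{93 + 0}{-57 - 54} - 18105 = - \frac{93}{-111} - 18105 = - \frac{93 \left(-1\right)}{111} - 18105 = \left(-1\right) \left(- \frac{31}{37}\right) - 18105 = \frac{31}{37} - 18105 = - \frac{669854}{37}$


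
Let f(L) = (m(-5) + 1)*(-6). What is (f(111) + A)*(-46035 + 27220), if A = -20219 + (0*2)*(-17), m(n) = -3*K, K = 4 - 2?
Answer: 379856035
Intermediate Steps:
K = 2
m(n) = -6 (m(n) = -3*2 = -6)
f(L) = 30 (f(L) = (-6 + 1)*(-6) = -5*(-6) = 30)
A = -20219 (A = -20219 + 0*(-17) = -20219 + 0 = -20219)
(f(111) + A)*(-46035 + 27220) = (30 - 20219)*(-46035 + 27220) = -20189*(-18815) = 379856035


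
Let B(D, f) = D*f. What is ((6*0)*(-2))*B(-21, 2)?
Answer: 0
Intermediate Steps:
((6*0)*(-2))*B(-21, 2) = ((6*0)*(-2))*(-21*2) = (0*(-2))*(-42) = 0*(-42) = 0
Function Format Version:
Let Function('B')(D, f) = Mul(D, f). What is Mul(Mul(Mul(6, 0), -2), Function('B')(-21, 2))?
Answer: 0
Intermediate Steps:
Mul(Mul(Mul(6, 0), -2), Function('B')(-21, 2)) = Mul(Mul(Mul(6, 0), -2), Mul(-21, 2)) = Mul(Mul(0, -2), -42) = Mul(0, -42) = 0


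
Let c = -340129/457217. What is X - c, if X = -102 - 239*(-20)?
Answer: 2139201255/457217 ≈ 4678.7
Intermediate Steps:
X = 4678 (X = -102 + 4780 = 4678)
c = -340129/457217 (c = -340129*1/457217 = -340129/457217 ≈ -0.74391)
X - c = 4678 - 1*(-340129/457217) = 4678 + 340129/457217 = 2139201255/457217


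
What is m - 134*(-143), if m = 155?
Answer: 19317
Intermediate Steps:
m - 134*(-143) = 155 - 134*(-143) = 155 + 19162 = 19317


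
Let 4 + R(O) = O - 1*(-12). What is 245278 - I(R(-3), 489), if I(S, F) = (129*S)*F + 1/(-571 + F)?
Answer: -5750413/82 ≈ -70127.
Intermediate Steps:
R(O) = 8 + O (R(O) = -4 + (O - 1*(-12)) = -4 + (O + 12) = -4 + (12 + O) = 8 + O)
I(S, F) = 1/(-571 + F) + 129*F*S (I(S, F) = 129*F*S + 1/(-571 + F) = 1/(-571 + F) + 129*F*S)
245278 - I(R(-3), 489) = 245278 - (1 - 73659*489*(8 - 3) + 129*(8 - 3)*489²)/(-571 + 489) = 245278 - (1 - 73659*489*5 + 129*5*239121)/(-82) = 245278 - (-1)*(1 - 180096255 + 154233045)/82 = 245278 - (-1)*(-25863209)/82 = 245278 - 1*25863209/82 = 245278 - 25863209/82 = -5750413/82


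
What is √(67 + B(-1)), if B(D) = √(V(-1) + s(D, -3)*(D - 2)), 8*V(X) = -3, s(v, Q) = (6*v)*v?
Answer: √(268 + 7*I*√6)/2 ≈ 8.1895 + 0.26171*I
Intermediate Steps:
s(v, Q) = 6*v²
V(X) = -3/8 (V(X) = (⅛)*(-3) = -3/8)
B(D) = √(-3/8 + 6*D²*(-2 + D)) (B(D) = √(-3/8 + (6*D²)*(D - 2)) = √(-3/8 + (6*D²)*(-2 + D)) = √(-3/8 + 6*D²*(-2 + D)))
√(67 + B(-1)) = √(67 + √(-6 - 192*(-1)² + 96*(-1)³)/4) = √(67 + √(-6 - 192*1 + 96*(-1))/4) = √(67 + √(-6 - 192 - 96)/4) = √(67 + √(-294)/4) = √(67 + (7*I*√6)/4) = √(67 + 7*I*√6/4)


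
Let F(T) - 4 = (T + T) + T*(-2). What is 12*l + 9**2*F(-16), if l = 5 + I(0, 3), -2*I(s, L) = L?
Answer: 366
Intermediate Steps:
I(s, L) = -L/2
F(T) = 4 (F(T) = 4 + ((T + T) + T*(-2)) = 4 + (2*T - 2*T) = 4 + 0 = 4)
l = 7/2 (l = 5 - 1/2*3 = 5 - 3/2 = 7/2 ≈ 3.5000)
12*l + 9**2*F(-16) = 12*(7/2) + 9**2*4 = 42 + 81*4 = 42 + 324 = 366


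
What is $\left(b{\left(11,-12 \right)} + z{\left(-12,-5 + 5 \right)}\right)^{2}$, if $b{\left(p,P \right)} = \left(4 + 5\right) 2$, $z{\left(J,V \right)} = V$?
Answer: $324$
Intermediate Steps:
$b{\left(p,P \right)} = 18$ ($b{\left(p,P \right)} = 9 \cdot 2 = 18$)
$\left(b{\left(11,-12 \right)} + z{\left(-12,-5 + 5 \right)}\right)^{2} = \left(18 + \left(-5 + 5\right)\right)^{2} = \left(18 + 0\right)^{2} = 18^{2} = 324$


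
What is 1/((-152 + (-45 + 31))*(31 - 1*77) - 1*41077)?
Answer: -1/33441 ≈ -2.9903e-5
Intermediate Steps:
1/((-152 + (-45 + 31))*(31 - 1*77) - 1*41077) = 1/((-152 - 14)*(31 - 77) - 41077) = 1/(-166*(-46) - 41077) = 1/(7636 - 41077) = 1/(-33441) = -1/33441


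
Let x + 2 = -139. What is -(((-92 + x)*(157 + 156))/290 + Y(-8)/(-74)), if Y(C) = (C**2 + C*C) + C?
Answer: 2715773/10730 ≈ 253.10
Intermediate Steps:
x = -141 (x = -2 - 139 = -141)
Y(C) = C + 2*C**2 (Y(C) = (C**2 + C**2) + C = 2*C**2 + C = C + 2*C**2)
-(((-92 + x)*(157 + 156))/290 + Y(-8)/(-74)) = -(((-92 - 141)*(157 + 156))/290 - 8*(1 + 2*(-8))/(-74)) = -(-233*313*(1/290) - 8*(1 - 16)*(-1/74)) = -(-72929*1/290 - 8*(-15)*(-1/74)) = -(-72929/290 + 120*(-1/74)) = -(-72929/290 - 60/37) = -1*(-2715773/10730) = 2715773/10730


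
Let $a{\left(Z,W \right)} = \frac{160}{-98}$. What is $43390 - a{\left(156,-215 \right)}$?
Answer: $\frac{2126190}{49} \approx 43392.0$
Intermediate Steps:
$a{\left(Z,W \right)} = - \frac{80}{49}$ ($a{\left(Z,W \right)} = 160 \left(- \frac{1}{98}\right) = - \frac{80}{49}$)
$43390 - a{\left(156,-215 \right)} = 43390 - - \frac{80}{49} = 43390 + \frac{80}{49} = \frac{2126190}{49}$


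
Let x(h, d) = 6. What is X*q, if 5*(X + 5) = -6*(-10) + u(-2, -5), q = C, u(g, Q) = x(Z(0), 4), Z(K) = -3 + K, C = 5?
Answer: 41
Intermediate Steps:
u(g, Q) = 6
q = 5
X = 41/5 (X = -5 + (-6*(-10) + 6)/5 = -5 + (60 + 6)/5 = -5 + (⅕)*66 = -5 + 66/5 = 41/5 ≈ 8.2000)
X*q = (41/5)*5 = 41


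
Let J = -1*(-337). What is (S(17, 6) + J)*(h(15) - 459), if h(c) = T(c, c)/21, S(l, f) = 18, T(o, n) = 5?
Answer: -3420070/21 ≈ -1.6286e+5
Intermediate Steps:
J = 337
h(c) = 5/21
(S(17, 6) + J)*(h(15) - 459) = (18 + 337)*(5/21 - 459) = 355*(-9634/21) = -3420070/21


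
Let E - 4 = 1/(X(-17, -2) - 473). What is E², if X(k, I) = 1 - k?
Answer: 3308761/207025 ≈ 15.982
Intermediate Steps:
E = 1819/455 (E = 4 + 1/((1 - 1*(-17)) - 473) = 4 + 1/((1 + 17) - 473) = 4 + 1/(18 - 473) = 4 + 1/(-455) = 4 - 1/455 = 1819/455 ≈ 3.9978)
E² = (1819/455)² = 3308761/207025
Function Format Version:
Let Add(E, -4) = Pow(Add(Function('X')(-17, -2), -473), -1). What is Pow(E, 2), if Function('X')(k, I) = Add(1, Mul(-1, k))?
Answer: Rational(3308761, 207025) ≈ 15.982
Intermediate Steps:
E = Rational(1819, 455) (E = Add(4, Pow(Add(Add(1, Mul(-1, -17)), -473), -1)) = Add(4, Pow(Add(Add(1, 17), -473), -1)) = Add(4, Pow(Add(18, -473), -1)) = Add(4, Pow(-455, -1)) = Add(4, Rational(-1, 455)) = Rational(1819, 455) ≈ 3.9978)
Pow(E, 2) = Pow(Rational(1819, 455), 2) = Rational(3308761, 207025)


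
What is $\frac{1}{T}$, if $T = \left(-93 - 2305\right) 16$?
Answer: $- \frac{1}{38368} \approx -2.6063 \cdot 10^{-5}$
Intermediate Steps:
$T = -38368$ ($T = \left(-2398\right) 16 = -38368$)
$\frac{1}{T} = \frac{1}{-38368} = - \frac{1}{38368}$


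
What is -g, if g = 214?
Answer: -214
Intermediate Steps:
-g = -1*214 = -214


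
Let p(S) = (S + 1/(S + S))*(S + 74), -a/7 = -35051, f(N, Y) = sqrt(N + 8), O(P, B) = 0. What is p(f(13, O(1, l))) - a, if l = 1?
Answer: -490671/2 + 1591*sqrt(21)/21 ≈ -2.4499e+5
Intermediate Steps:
f(N, Y) = sqrt(8 + N)
a = 245357 (a = -7*(-35051) = 245357)
p(S) = (74 + S)*(S + 1/(2*S)) (p(S) = (S + 1/(2*S))*(74 + S) = (74 + S)*(S + 1/(2*S)))
p(f(13, O(1, l))) - a = (1/2 + (sqrt(8 + 13))**2 + 37/(sqrt(8 + 13)) + 74*sqrt(8 + 13)) - 1*245357 = (1/2 + (sqrt(21))**2 + 37/(sqrt(21)) + 74*sqrt(21)) - 245357 = (1/2 + 21 + 37*(sqrt(21)/21) + 74*sqrt(21)) - 245357 = (1/2 + 21 + 37*sqrt(21)/21 + 74*sqrt(21)) - 245357 = (43/2 + 1591*sqrt(21)/21) - 245357 = -490671/2 + 1591*sqrt(21)/21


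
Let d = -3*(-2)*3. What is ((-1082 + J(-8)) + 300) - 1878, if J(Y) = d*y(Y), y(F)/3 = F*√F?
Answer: -2660 - 864*I*√2 ≈ -2660.0 - 1221.9*I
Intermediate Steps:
y(F) = 3*F^(3/2) (y(F) = 3*(F*√F) = 3*F^(3/2))
d = 18 (d = 6*3 = 18)
J(Y) = 54*Y^(3/2) (J(Y) = 18*(3*Y^(3/2)) = 54*Y^(3/2))
((-1082 + J(-8)) + 300) - 1878 = ((-1082 + 54*(-8)^(3/2)) + 300) - 1878 = ((-1082 + 54*(-16*I*√2)) + 300) - 1878 = ((-1082 - 864*I*√2) + 300) - 1878 = (-782 - 864*I*√2) - 1878 = -2660 - 864*I*√2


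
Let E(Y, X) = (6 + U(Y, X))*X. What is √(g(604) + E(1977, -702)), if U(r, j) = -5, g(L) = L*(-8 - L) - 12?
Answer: I*√370362 ≈ 608.57*I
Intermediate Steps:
g(L) = -12 + L*(-8 - L)
E(Y, X) = X (E(Y, X) = (6 - 5)*X = 1*X = X)
√(g(604) + E(1977, -702)) = √((-12 - 1*604² - 8*604) - 702) = √((-12 - 1*364816 - 4832) - 702) = √((-12 - 364816 - 4832) - 702) = √(-369660 - 702) = √(-370362) = I*√370362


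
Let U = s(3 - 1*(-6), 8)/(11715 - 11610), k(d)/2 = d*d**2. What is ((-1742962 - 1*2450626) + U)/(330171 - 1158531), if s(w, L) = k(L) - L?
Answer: 110081431/21744450 ≈ 5.0625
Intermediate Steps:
k(d) = 2*d**3 (k(d) = 2*(d*d**2) = 2*d**3)
s(w, L) = -L + 2*L**3 (s(w, L) = 2*L**3 - L = -L + 2*L**3)
U = 1016/105 (U = (-1*8 + 2*8**3)/(11715 - 11610) = (-8 + 2*512)/105 = (-8 + 1024)/105 = (1/105)*1016 = 1016/105 ≈ 9.6762)
((-1742962 - 1*2450626) + U)/(330171 - 1158531) = ((-1742962 - 1*2450626) + 1016/105)/(330171 - 1158531) = ((-1742962 - 2450626) + 1016/105)/(-828360) = (-4193588 + 1016/105)*(-1/828360) = -440325724/105*(-1/828360) = 110081431/21744450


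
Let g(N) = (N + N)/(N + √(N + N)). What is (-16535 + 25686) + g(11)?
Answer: 82381/9 - 2*√22/9 ≈ 9152.4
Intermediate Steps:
g(N) = 2*N/(N + √2*√N) (g(N) = (2*N)/(N + √(2*N)) = (2*N)/(N + √2*√N) = 2*N/(N + √2*√N))
(-16535 + 25686) + g(11) = (-16535 + 25686) + 2*11/(11 + √2*√11) = 9151 + 2*11/(11 + √22) = 9151 + 22/(11 + √22)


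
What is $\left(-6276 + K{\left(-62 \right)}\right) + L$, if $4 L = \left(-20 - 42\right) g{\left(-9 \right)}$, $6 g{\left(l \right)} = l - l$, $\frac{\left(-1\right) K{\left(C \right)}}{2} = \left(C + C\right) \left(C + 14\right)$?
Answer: $-18180$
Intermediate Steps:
$K{\left(C \right)} = - 4 C \left(14 + C\right)$ ($K{\left(C \right)} = - 2 \left(C + C\right) \left(C + 14\right) = - 2 \cdot 2 C \left(14 + C\right) = - 4 C \left(14 + C\right)$)
$g{\left(l \right)} = 0$ ($g{\left(l \right)} = \frac{l - l}{6} = \frac{1}{6} \cdot 0 = 0$)
$L = 0$ ($L = \frac{\left(-20 - 42\right) 0}{4} = \frac{\left(-62\right) 0}{4} = \frac{1}{4} \cdot 0 = 0$)
$\left(-6276 + K{\left(-62 \right)}\right) + L = \left(-6276 - - 248 \left(14 - 62\right)\right) + 0 = \left(-6276 - \left(-248\right) \left(-48\right)\right) + 0 = \left(-6276 - 11904\right) + 0 = -18180 + 0 = -18180$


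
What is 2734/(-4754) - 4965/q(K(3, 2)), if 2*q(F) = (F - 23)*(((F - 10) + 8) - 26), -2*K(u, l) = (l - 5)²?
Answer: -19860293/1699555 ≈ -11.686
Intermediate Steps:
K(u, l) = -(-5 + l)²/2 (K(u, l) = -(l - 5)²/2 = -(-5 + l)²/2)
q(F) = (-28 + F)*(-23 + F)/2 (q(F) = ((F - 23)*(((F - 10) + 8) - 26))/2 = ((-23 + F)*(((-10 + F) + 8) - 26))/2 = ((-23 + F)*((-2 + F) - 26))/2 = ((-23 + F)*(-28 + F))/2 = ((-28 + F)*(-23 + F))/2 = (-28 + F)*(-23 + F)/2)
2734/(-4754) - 4965/q(K(3, 2)) = 2734/(-4754) - 4965/(322 + (-(-5 + 2)²/2)²/2 - (-51)*(-5 + 2)²/4) = 2734*(-1/4754) - 4965/(322 + (-½*(-3)²)²/2 - (-51)*(-3)²/4) = -1367/2377 - 4965/(322 + (-½*9)²/2 - (-51)*9/4) = -1367/2377 - 4965/(322 + (-9/2)²/2 - 51/2*(-9/2)) = -1367/2377 - 4965/(322 + (½)*(81/4) + 459/4) = -1367/2377 - 4965/(322 + 81/8 + 459/4) = -1367/2377 - 4965/3575/8 = -1367/2377 - 4965*8/3575 = -1367/2377 - 7944/715 = -19860293/1699555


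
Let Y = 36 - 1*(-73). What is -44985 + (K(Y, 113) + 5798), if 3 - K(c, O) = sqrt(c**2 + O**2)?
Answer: -39184 - 5*sqrt(986) ≈ -39341.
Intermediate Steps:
Y = 109 (Y = 36 + 73 = 109)
K(c, O) = 3 - sqrt(O**2 + c**2) (K(c, O) = 3 - sqrt(c**2 + O**2) = 3 - sqrt(O**2 + c**2))
-44985 + (K(Y, 113) + 5798) = -44985 + ((3 - sqrt(113**2 + 109**2)) + 5798) = -44985 + ((3 - sqrt(12769 + 11881)) + 5798) = -44985 + ((3 - sqrt(24650)) + 5798) = -44985 + ((3 - 5*sqrt(986)) + 5798) = -44985 + (5801 - 5*sqrt(986)) = -39184 - 5*sqrt(986)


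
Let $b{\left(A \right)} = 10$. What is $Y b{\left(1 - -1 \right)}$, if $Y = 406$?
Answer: $4060$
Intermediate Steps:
$Y b{\left(1 - -1 \right)} = 406 \cdot 10 = 4060$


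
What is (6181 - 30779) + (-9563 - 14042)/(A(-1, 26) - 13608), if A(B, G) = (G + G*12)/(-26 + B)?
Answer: -9045375557/367754 ≈ -24596.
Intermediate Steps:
A(B, G) = 13*G/(-26 + B) (A(B, G) = (G + 12*G)/(-26 + B) = (13*G)/(-26 + B) = 13*G/(-26 + B))
(6181 - 30779) + (-9563 - 14042)/(A(-1, 26) - 13608) = (6181 - 30779) + (-9563 - 14042)/(13*26/(-26 - 1) - 13608) = -24598 - 23605/(13*26/(-27) - 13608) = -24598 - 23605/(13*26*(-1/27) - 13608) = -24598 - 23605/(-338/27 - 13608) = -24598 - 23605/(-367754/27) = -24598 - 23605*(-27/367754) = -24598 + 637335/367754 = -9045375557/367754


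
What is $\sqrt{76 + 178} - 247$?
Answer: $-247 + \sqrt{254} \approx -231.06$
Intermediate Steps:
$\sqrt{76 + 178} - 247 = \sqrt{254} - 247 = -247 + \sqrt{254}$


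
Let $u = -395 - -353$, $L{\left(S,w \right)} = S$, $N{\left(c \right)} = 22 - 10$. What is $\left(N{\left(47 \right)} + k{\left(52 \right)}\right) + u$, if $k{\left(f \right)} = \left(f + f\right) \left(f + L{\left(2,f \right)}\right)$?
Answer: $5586$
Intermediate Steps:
$N{\left(c \right)} = 12$
$k{\left(f \right)} = 2 f \left(2 + f\right)$ ($k{\left(f \right)} = \left(f + f\right) \left(f + 2\right) = 2 f \left(2 + f\right)$)
$u = -42$ ($u = -395 + 353 = -42$)
$\left(N{\left(47 \right)} + k{\left(52 \right)}\right) + u = \left(12 + 2 \cdot 52 \left(2 + 52\right)\right) - 42 = \left(12 + 2 \cdot 52 \cdot 54\right) - 42 = \left(12 + 5616\right) - 42 = 5628 - 42 = 5586$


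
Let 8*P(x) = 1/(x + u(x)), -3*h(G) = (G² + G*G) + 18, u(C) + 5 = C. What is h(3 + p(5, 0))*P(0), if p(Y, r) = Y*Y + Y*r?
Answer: 793/60 ≈ 13.217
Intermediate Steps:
u(C) = -5 + C
p(Y, r) = Y² + Y*r
h(G) = -6 - 2*G²/3 (h(G) = -((G² + G*G) + 18)/3 = -((G² + G²) + 18)/3 = -(2*G² + 18)/3 = -(18 + 2*G²)/3 = -6 - 2*G²/3)
P(x) = 1/(8*(-5 + 2*x)) (P(x) = 1/(8*(x + (-5 + x))) = 1/(8*(-5 + 2*x)))
h(3 + p(5, 0))*P(0) = (-6 - 2*(3 + 5*(5 + 0))²/3)*(1/(8*(-5 + 2*0))) = (-6 - 2*(3 + 5*5)²/3)*(1/(8*(-5 + 0))) = (-6 - 2*(3 + 25)²/3)*((⅛)/(-5)) = (-6 - ⅔*28²)*((⅛)*(-⅕)) = (-6 - ⅔*784)*(-1/40) = (-6 - 1568/3)*(-1/40) = -1586/3*(-1/40) = 793/60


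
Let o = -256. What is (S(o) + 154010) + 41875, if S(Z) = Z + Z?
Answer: 195373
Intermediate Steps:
S(Z) = 2*Z
(S(o) + 154010) + 41875 = (2*(-256) + 154010) + 41875 = (-512 + 154010) + 41875 = 153498 + 41875 = 195373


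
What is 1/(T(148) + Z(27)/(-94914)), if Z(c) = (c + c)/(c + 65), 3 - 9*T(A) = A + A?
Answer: -4366044/142139015 ≈ -0.030717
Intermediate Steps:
T(A) = ⅓ - 2*A/9 (T(A) = ⅓ - (A + A)/9 = ⅓ - 2*A/9)
Z(c) = 2*c/(65 + c) (Z(c) = (2*c)/(65 + c) = 2*c/(65 + c))
1/(T(148) + Z(27)/(-94914)) = 1/((⅓ - 2/9*148) + (2*27/(65 + 27))/(-94914)) = 1/((⅓ - 296/9) + (2*27/92)*(-1/94914)) = 1/(-293/9 + (2*27*(1/92))*(-1/94914)) = 1/(-293/9 + (27/46)*(-1/94914)) = 1/(-293/9 - 3/485116) = 1/(-142139015/4366044) = -4366044/142139015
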